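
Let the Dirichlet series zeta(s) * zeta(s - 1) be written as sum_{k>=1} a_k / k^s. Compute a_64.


Convolution gives a_k = sum_{d | k} d * 1 = sum_{d | k} d = sigma(k), the sum of positive divisors of k.
For k = 64, the divisors are 1, 2, 4, 8, 16, 32, 64, so
sigma(64) = 1 + 2 + 4 + 8 + 16 + 32 + 64 = 127.

127


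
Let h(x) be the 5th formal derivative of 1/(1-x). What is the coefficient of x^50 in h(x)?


Differentiating 5 times: d^5/dx^5 [1/(1-x)] = 5!/(1-x)^6.
The expansion 1/(1-x)^6 = sum_{k>=0} C(k+5, 5) x^k, so the coefficient of x^n in 5!/(1-x)^6 is 5! * C(n+5, 5).
For n = 50: 120 * C(55, 5) = 120 * 3478761 = 417451320

417451320


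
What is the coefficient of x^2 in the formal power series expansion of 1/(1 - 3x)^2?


The general identity 1/(1 - c x)^r = sum_{k>=0} c^k C(k + r - 1, r - 1) x^k follows by substituting y = c x into 1/(1 - y)^r = sum_{k>=0} C(k + r - 1, r - 1) y^k.
For c = 3, r = 2, k = 2:
3^2 * C(3, 1) = 9 * 3 = 27.

27


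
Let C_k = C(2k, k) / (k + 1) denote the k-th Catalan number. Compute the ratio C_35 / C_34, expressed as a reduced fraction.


Using C_k = (2k)! / (k! (k+1)!), the ratio C_{k+1}/C_k simplifies to
C_{k+1}/C_k = [(2k+2)! / ((k+1)! (k+2)!)] * [k! (k+1)! / (2k)!]
 = (2k+2)(2k+1) / ((k+1)(k+2)) = 2(2k+1) / (k+2).
For k = 34: 2(2*34 + 1) / (34 + 2) = 138/36 = 23/6.

23/6


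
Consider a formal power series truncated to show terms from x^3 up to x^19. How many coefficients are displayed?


From x^3 to x^19 inclusive, the count is 19 - 3 + 1 = 17.

17


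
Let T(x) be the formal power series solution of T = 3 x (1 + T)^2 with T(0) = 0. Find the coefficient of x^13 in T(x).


Apply the Lagrange inversion formula: if T = 3 x * phi(T) with phi(t) = (1 + t)^2, then [x^n] T = 3^n * (1/n) [t^(n-1)] phi(t)^n = 3^n * (1/n) [t^(n-1)] (1 + t)^(2n) = 3^n * (1/n) C(2n, n-1).
Using the identity C(2n, n-1) = C(2n, n) * n / (n+1), the unscaled factor equals C(2n, n) / (n+1) = C_n, the n-th Catalan number.
For n = 13: C_13 = C(26, 13) / 14 = 10400600/14 = 742900.
With the 3^13 = 1594323 factor, the coefficient is 1594323 * 742900 = 1184422556700.

1184422556700


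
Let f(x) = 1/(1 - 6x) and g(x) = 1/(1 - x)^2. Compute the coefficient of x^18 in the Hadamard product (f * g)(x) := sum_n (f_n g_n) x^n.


f has coefficients f_k = 6^k. For g = 1/(1 - x)^2 the coefficient is g_k = C(k + 1, 1) = k + 1. The Hadamard coefficient is (f * g)_k = 6^k * (k + 1).
For k = 18: 6^18 * 19 = 101559956668416 * 19 = 1929639176699904.

1929639176699904


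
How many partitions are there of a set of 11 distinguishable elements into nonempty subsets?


Bell_11 can be computed from the Bell triangle or from Dobinski's identity Bell_n = (1/e) * sum_{k>=0} k^n / k!.
Computing Bell_11 = 678570.

678570


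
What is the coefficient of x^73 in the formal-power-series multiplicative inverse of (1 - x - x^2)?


Let the inverse be f(x) = sum_{k>=0} a_k x^k. From f(x) * (1 - x - x^2) = 1 and matching coefficients:
 x^0: a_0 = 1.
 x^1: a_1 - a_0 = 0, so a_1 = 1.
 x^k (k >= 2): a_k - a_{k-1} - a_{k-2} = 0, i.e. a_k = a_{k-1} + a_{k-2}.
This is the Fibonacci-type recurrence shifted so that a_0 = a_1 = 1.
Iterating: a_0=1, a_1=1, a_2=2, a_3=3, a_4=5, a_5=8, a_6=13, a_7=21, a_8=34, a_9=55, ...
a_73 = 1304969544928657.

1304969544928657


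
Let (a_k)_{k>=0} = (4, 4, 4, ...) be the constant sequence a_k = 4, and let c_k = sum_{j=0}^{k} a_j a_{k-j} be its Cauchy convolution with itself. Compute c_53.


Since a_j = 4 for all j >= 0, the convolution sum becomes
c_k = sum_{j=0}^{k} 4 * 4 = 16 * (k + 1).
Equivalently, the generating function of (a_k) is 4/(1 - x) and its square is 16/(1 - x)^2 = sum_{k>=0} 16(k + 1) x^k.
For k = 53: 16 * 54 = 864.

864


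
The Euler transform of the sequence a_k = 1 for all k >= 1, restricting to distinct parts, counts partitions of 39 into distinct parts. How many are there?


Partitions of 39 into distinct parts can be computed via generating function.
Product (1+x)(1+x^2)(1+x^3)...
The coefficient of x^39 = 982

982


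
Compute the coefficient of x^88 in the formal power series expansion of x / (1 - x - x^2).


Let f(x) = sum_{k>=0} a_k x^k. Multiplying f(x) * (1 - x - x^2) = x and matching coefficients gives a_0 = 0, a_1 = 1, and a_k = a_{k-1} + a_{k-2} for k >= 2. These are the Fibonacci numbers F_k.
Iterating from F_0 = 0, F_1 = 1:
F_0=0, F_1=1, F_2=1, F_3=2, F_4=3, F_5=5, F_6=8, F_7=13, F_8=21, F_9=34, ...
F_88 = 1100087778366101931.

1100087778366101931


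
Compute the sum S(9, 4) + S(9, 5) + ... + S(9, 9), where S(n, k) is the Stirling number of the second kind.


By definition, S(n, k) counts partitions of an n-set into exactly k nonempty blocks.
Computing row n = 9 for k = 4..9:
S(9, k): 7770, 6951, 2646, 462, 36, 1
Sum = 17866.

17866


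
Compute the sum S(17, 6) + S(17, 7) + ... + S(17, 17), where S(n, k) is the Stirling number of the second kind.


By definition, S(n, k) counts partitions of an n-set into exactly k nonempty blocks.
Computing row n = 17 for k = 6..17:
S(17, k): 17505749898, 25708104786, 20415995028, 9528822303, 2758334150, 512060978, 62022324, 4910178, 249900, 7820, 136, 1
Sum = 76496257502.

76496257502


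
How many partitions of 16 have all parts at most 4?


Using the generating function (1-x)^(-1)(1-x^2)^(-1)...(1-x^4)^(-1),
the coefficient of x^16 counts these restricted partitions.
Result = 64

64


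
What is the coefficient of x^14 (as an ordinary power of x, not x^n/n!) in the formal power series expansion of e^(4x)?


The exponential series is e^y = sum_{k>=0} y^k / k!. Substituting y = 4x gives
e^(4x) = sum_{k>=0} 4^k x^k / k!.
So the coefficient of x^n is a^n/n! with a = 4, n = 14:
4^14 / 14! = 268435456/87178291200 = 131072/42567525

131072/42567525


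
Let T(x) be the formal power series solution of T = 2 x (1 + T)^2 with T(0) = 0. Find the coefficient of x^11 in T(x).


Apply the Lagrange inversion formula: if T = 2 x * phi(T) with phi(t) = (1 + t)^2, then [x^n] T = 2^n * (1/n) [t^(n-1)] phi(t)^n = 2^n * (1/n) [t^(n-1)] (1 + t)^(2n) = 2^n * (1/n) C(2n, n-1).
Using the identity C(2n, n-1) = C(2n, n) * n / (n+1), the unscaled factor equals C(2n, n) / (n+1) = C_n, the n-th Catalan number.
For n = 11: C_11 = C(22, 11) / 12 = 705432/12 = 58786.
With the 2^11 = 2048 factor, the coefficient is 2048 * 58786 = 120393728.

120393728


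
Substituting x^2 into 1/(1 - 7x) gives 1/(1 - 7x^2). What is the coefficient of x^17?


Since 1/(1 - 7x^2) only has even powers of x,
the coefficient of x^17 (odd) is 0.

0


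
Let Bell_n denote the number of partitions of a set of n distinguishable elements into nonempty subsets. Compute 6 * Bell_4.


Bell_4 can be computed from the Bell triangle or from Dobinski's identity Bell_n = (1/e) * sum_{k>=0} k^n / k!.
Computing Bell_4 = 15.
Then 6 * 15 = 90.

90


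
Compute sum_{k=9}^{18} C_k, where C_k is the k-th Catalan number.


C_9 through C_18: 4862, 16796, 58786, 208012, 742900, 2674440, 9694845, 35357670, 129644790, 477638700
Sum = 4862 + 16796 + 58786 + 208012 + 742900 + 2674440 + 9694845 + 35357670 + 129644790 + 477638700
= 656041801

656041801


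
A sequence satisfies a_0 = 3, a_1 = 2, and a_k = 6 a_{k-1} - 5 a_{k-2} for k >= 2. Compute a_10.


The characteristic equation is t^2 - 6 t + 5 = 0, with roots r_1 = 5 and r_2 = 1 (so c_1 = r_1 + r_2, c_2 = -r_1 r_2 as required).
One can use the closed form a_n = A r_1^n + B r_2^n, but direct iteration is more reliable:
a_0 = 3, a_1 = 2, a_2 = -3, a_3 = -28, a_4 = -153, a_5 = -778, a_6 = -3903, a_7 = -19528, a_8 = -97653, a_9 = -488278, a_10 = -2441403.
So a_10 = -2441403.

-2441403


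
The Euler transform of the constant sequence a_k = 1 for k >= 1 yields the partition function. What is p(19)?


The Euler transform converts the sequence a_k = 1 into the number of integer partitions.
Using the recurrence or dynamic programming:
p(19) = 490

490


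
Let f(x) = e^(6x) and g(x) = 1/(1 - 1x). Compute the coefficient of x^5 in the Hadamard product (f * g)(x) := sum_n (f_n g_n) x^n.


Expanding: f_k = 6^k/k! (from e^(6x)) and g_k = 1^k (from 1/(1 - 1x)). So the Hadamard coefficient (f * g)_k = 6^k 1^k / k! = (6)^k / k!.
For k = 5: 6^5/5! = 7776/120 = 324/5.

324/5


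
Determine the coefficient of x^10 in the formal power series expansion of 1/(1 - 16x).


The geometric series identity gives 1/(1 - c x) = sum_{k>=0} c^k x^k, so the coefficient of x^k is c^k.
Here c = 16 and k = 10.
Computing: 16^10 = 1099511627776

1099511627776


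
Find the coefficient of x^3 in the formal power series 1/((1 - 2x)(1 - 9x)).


By partial fractions or Cauchy convolution:
The coefficient equals sum_{k=0}^{3} 2^k * 9^(3-k).
= 935

935


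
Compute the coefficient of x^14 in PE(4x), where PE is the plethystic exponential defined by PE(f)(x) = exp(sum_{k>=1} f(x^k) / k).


With f(x) = 4x, the exponent is sum_{k>=1} 4 x^k / k = 4 * (-ln(1 - x)). Exponentiating:
PE(4x) = exp(-4 ln(1 - x)) = 1/(1 - x)^4.
By the negative binomial expansion, [x^n] 1/(1 - x)^4 = C(n + 3, 3).
For n = 14: C(17, 3) = 680.

680


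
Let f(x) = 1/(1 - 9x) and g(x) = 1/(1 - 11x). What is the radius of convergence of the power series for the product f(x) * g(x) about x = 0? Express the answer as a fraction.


The radius of 1/(1 - 9x) is 1/9 (nearest singularity at x = 1/9), and the radius of 1/(1 - 11x) is 1/11.
The product f(x)*g(x) = 1/((1 - 9x)(1 - 11x)) has singularities at both 1/9 and 1/11, so its radius of convergence is the distance to the nearest one:
min(1/9, 1/11) = 1/11.

1/11


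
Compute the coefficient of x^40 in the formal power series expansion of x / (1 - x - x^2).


Let f(x) = sum_{k>=0} a_k x^k. Multiplying f(x) * (1 - x - x^2) = x and matching coefficients gives a_0 = 0, a_1 = 1, and a_k = a_{k-1} + a_{k-2} for k >= 2. These are the Fibonacci numbers F_k.
Iterating from F_0 = 0, F_1 = 1:
F_0=0, F_1=1, F_2=1, F_3=2, F_4=3, F_5=5, F_6=8, F_7=13, F_8=21, F_9=34, ...
F_40 = 102334155.

102334155


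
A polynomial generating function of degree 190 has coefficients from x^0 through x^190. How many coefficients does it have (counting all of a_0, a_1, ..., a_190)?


A polynomial of degree 190 takes the form a_0 + a_1 x + ... + a_190 x^190.
The number of coefficients is 190 + 1 = 191.

191


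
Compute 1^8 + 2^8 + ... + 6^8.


This power sum has a closed form given by Faulhaber's formula
sum_{k=1}^{m} k^p = (1 / (p + 1)) * sum_{j=0}^{p} C(p + 1, j) B_j m^(p + 1 - j),
but for small m direct computation is fastest:
1 + 256 + 6561 + 65536 + 390625 + 1679616 = 2142595.

2142595


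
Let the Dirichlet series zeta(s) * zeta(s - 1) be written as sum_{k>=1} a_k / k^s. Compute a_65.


Convolution gives a_k = sum_{d | k} d * 1 = sum_{d | k} d = sigma(k), the sum of positive divisors of k.
For k = 65, the divisors are 1, 5, 13, 65, so
sigma(65) = 1 + 5 + 13 + 65 = 84.

84


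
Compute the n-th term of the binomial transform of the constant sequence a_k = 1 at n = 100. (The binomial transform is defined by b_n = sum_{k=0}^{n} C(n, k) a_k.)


With a_k = 1 for all k, b_n = sum_{k=0}^{n} C(n, k) = 2^n by the binomial theorem.
For n = 100: 2^100 = 1267650600228229401496703205376.

1267650600228229401496703205376


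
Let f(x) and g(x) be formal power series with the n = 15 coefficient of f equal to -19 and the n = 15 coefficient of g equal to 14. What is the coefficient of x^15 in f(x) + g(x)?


Addition of formal power series is termwise.
The coefficient of x^15 in f + g = -19 + 14
= -5

-5


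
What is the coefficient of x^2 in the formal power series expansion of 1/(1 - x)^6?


The expansion 1/(1 - x)^r = sum_{k>=0} C(k + r - 1, r - 1) x^k follows from the multiset / negative-binomial theorem (or from repeated differentiation of the geometric series).
For r = 6 and k = 2:
C(7, 5) = 5040 / (120 * 2) = 21.

21


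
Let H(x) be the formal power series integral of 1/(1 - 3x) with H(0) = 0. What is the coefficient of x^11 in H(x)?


1/(1 - 3x) = sum_{k>=0} 3^k x^k. Integrating termwise with H(0) = 0:
H(x) = sum_{k>=0} 3^k x^(k+1) / (k+1) = sum_{m>=1} 3^(m-1) x^m / m.
For m = 11: 3^10/11 = 59049/11 = 59049/11.

59049/11


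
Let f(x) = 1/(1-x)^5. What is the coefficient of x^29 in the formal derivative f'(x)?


Differentiate: d/dx [ 1/(1-x)^r ] = r / (1-x)^(r+1).
Here r = 5, so f'(x) = 5 / (1-x)^6.
The expansion of 1/(1-x)^(r+1) has coefficient of x^n equal to C(n+r, r).
So the coefficient of x^29 in f'(x) is
5 * C(34, 5) = 5 * 278256 = 1391280

1391280


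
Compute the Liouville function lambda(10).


The Liouville function is lambda(k) = (-1)^Omega(k), where Omega(k) counts the prime factors of k with multiplicity.
Factoring: 10 = 2 * 5, so Omega(10) = 2.
lambda(10) = (-1)^2 = 1.

1


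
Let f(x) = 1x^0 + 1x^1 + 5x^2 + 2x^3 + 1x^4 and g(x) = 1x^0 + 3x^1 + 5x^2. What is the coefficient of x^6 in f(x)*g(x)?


Cauchy product at x^6:
1*5
= 5

5


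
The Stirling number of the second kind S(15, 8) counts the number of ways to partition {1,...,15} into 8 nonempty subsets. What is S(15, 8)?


Using the explicit formula S(n,k) = (1/k!) sum_{j=0}^{k} (-1)^(k-j) C(k,j) j^n:
S(15, 8) = 216627840
Equivalently, S(n,k) is n! times the coefficient of x^n in the EGF (e^x - 1)^k / k!.

216627840


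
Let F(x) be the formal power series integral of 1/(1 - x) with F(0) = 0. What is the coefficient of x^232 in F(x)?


1/(1 - x) = sum_{k>=0} x^k. Integrating termwise and using F(0) = 0 gives
F(x) = sum_{k>=0} x^(k+1) / (k+1) = sum_{m>=1} x^m / m = -ln(1 - x).
So the coefficient of x^232 is 1/232 = 1/232.

1/232


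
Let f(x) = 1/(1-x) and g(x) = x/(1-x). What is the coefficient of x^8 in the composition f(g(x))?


First simplify the composition: f(g(x)) = 1/(1 - x/(1-x)) = (1-x)/((1-x) - x) = (1-x)/(1-2x).
Now extract the coefficient. Write (1-x)/(1-2x) = 1/(1-2x) - x/(1-2x).
The coefficient of x^n in 1/(1-2x) is 2^n, and in x/(1-2x) is 2^(n-1) (for n >= 1).
So the coefficient of x^8 is 2^8 - 2^7 = 256 - 128 = 128.

128


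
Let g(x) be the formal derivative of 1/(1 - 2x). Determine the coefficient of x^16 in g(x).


Differentiate termwise: d/dx sum_{k>=0} 2^k x^k = sum_{k>=1} k 2^k x^(k-1) = sum_{j>=0} (j+1) 2^(j+1) x^j.
Equivalently, d/dx [1/(1 - 2x)] = 2/(1 - 2x)^2.
For j = 16: 17 * 2^17 = 17 * 131072 = 2228224.

2228224


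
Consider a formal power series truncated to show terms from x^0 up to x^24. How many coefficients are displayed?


From x^0 to x^24 inclusive, the count is 24 - 0 + 1 = 25.

25


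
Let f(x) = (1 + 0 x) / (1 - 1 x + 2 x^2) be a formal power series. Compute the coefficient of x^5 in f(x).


Write f(x) = sum_{k>=0} a_k x^k. Multiplying both sides by 1 - 1 x + 2 x^2 gives
(1 - 1 x + 2 x^2) sum_{k>=0} a_k x^k = 1 + 0 x.
Matching coefficients:
 x^0: a_0 = 1
 x^1: a_1 - 1 a_0 = 0  =>  a_1 = 1*1 + 0 = 1
 x^k (k >= 2): a_k = 1 a_{k-1} - 2 a_{k-2}.
Iterating: a_2 = -1, a_3 = -3, a_4 = -1, a_5 = 5.
So the coefficient of x^5 is 5.

5


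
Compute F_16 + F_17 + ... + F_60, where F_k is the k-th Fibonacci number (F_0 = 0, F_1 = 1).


Use the identity sum_{k=0}^{N} F_k = F_{N+2} - 1 (which follows from F_{k+2} - F_{k+1} = F_k). Then
sum_{k=16}^{60} F_k = (F_{62} - 1) - (F_{17} - 1) = F_{62} - F_{17}.
Computing: F_{62} = 4052739537881, F_{17} = 1597, so
Sum = 4052739537881 - 1597 = 4052739536284.

4052739536284


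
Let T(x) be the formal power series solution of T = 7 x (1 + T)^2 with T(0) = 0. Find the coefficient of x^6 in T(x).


Apply the Lagrange inversion formula: if T = 7 x * phi(T) with phi(t) = (1 + t)^2, then [x^n] T = 7^n * (1/n) [t^(n-1)] phi(t)^n = 7^n * (1/n) [t^(n-1)] (1 + t)^(2n) = 7^n * (1/n) C(2n, n-1).
Using the identity C(2n, n-1) = C(2n, n) * n / (n+1), the unscaled factor equals C(2n, n) / (n+1) = C_n, the n-th Catalan number.
For n = 6: C_6 = C(12, 6) / 7 = 924/7 = 132.
With the 7^6 = 117649 factor, the coefficient is 117649 * 132 = 15529668.

15529668


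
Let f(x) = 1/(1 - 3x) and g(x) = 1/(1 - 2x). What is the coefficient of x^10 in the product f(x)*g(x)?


The coefficient of x^n in f*g is the Cauchy product: sum_{k=0}^{n} a^k * b^(n-k).
With a=3, b=2, n=10:
sum_{k=0}^{10} 3^k * 2^(10-k)
= 175099

175099


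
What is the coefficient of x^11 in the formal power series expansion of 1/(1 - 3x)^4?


The general identity 1/(1 - c x)^r = sum_{k>=0} c^k C(k + r - 1, r - 1) x^k follows by substituting y = c x into 1/(1 - y)^r = sum_{k>=0} C(k + r - 1, r - 1) y^k.
For c = 3, r = 4, k = 11:
3^11 * C(14, 3) = 177147 * 364 = 64481508.

64481508


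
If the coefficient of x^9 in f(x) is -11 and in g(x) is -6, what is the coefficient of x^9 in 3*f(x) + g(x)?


Scalar multiplication scales coefficients: 3 * -11 = -33.
Then add the g coefficient: -33 + -6
= -39

-39


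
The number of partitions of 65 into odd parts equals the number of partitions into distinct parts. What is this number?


Computing partitions of 65 into odd parts (1, 3, 5, ...):
Using the generating function prod_{k>=0} 1/(1-x^(2k+1)),
the count is 18200

18200


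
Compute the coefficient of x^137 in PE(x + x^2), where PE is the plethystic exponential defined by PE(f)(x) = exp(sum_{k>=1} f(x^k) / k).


With f(x) = x + x^2, the exponent is sum_{k>=1} (x^k + x^(2k)) / k = -ln(1 - x) - ln(1 - x^2). Exponentiating:
PE(x + x^2) = 1 / ((1 - x)(1 - x^2)).
This is the generating function for partitions of n into parts of size 1 or 2. The number of 2's can be any j in 0..68, and the rest are 1's, so
[x^137] = floor(137/2) + 1 = 69.

69


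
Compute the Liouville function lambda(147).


The Liouville function is lambda(k) = (-1)^Omega(k), where Omega(k) counts the prime factors of k with multiplicity.
Factoring: 147 = 3 * 7 * 7, so Omega(147) = 3.
lambda(147) = (-1)^3 = -1.

-1


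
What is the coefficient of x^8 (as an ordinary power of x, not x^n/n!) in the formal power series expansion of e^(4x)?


The exponential series is e^y = sum_{k>=0} y^k / k!. Substituting y = 4x gives
e^(4x) = sum_{k>=0} 4^k x^k / k!.
So the coefficient of x^n is a^n/n! with a = 4, n = 8:
4^8 / 8! = 65536/40320 = 512/315

512/315


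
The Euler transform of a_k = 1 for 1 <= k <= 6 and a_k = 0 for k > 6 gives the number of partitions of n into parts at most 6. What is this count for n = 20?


Partitions of 20 into parts at most 6:
Using generating function (1-x)^(-1)(1-x^2)^(-1)...(1-x^6)^(-1),
the coefficient of x^20 = 282

282


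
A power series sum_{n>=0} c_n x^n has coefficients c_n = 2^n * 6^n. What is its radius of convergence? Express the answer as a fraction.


By the root test (Cauchy-Hadamard), the radius is R = 1 / limsup_n |c_n|^(1/n).
Here |c_n|^(1/n) = (2^n * 6^n)^(1/n) = 2 * 6 = 12 for all n.
So R = 1/12 = 1/12.

1/12


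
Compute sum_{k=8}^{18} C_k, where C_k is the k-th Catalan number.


C_8 through C_18: 1430, 4862, 16796, 58786, 208012, 742900, 2674440, 9694845, 35357670, 129644790, 477638700
Sum = 1430 + 4862 + 16796 + 58786 + 208012 + 742900 + 2674440 + 9694845 + 35357670 + 129644790 + 477638700
= 656043231

656043231


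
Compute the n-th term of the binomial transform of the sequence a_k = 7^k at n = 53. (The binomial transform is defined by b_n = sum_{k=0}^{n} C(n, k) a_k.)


With a_k = 7^k, b_n = sum_{k=0}^{n} C(n, k) 7^k = (1 + 7)^n by the binomial theorem.
For n = 53: (1 + 7)^53 = 8^53 = 730750818665451459101842416358141509827966271488.

730750818665451459101842416358141509827966271488


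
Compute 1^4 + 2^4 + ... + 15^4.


This power sum has a closed form given by Faulhaber's formula
sum_{k=1}^{m} k^p = (1 / (p + 1)) * sum_{j=0}^{p} C(p + 1, j) B_j m^(p + 1 - j),
but for small m direct computation is fastest:
1 + 16 + 81 + 256 + 625 + 1296 + 2401 + 4096 + 6561 + 10000 + 14641 + 20736 + 28561 + 38416 + 50625 = 178312.

178312


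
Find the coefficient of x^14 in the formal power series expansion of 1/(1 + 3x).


Write 1/(1 + c x) = 1/(1 - (-c) x) and apply the geometric-series identity
1/(1 - y) = sum_{k>=0} y^k to get 1/(1 + c x) = sum_{k>=0} (-c)^k x^k.
So the coefficient of x^k is (-c)^k = (-1)^k * c^k.
Here c = 3 and k = 14:
(-3)^14 = 1 * 4782969 = 4782969

4782969


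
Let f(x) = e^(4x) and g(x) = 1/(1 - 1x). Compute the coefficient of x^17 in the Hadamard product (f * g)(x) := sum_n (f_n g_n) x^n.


Expanding: f_k = 4^k/k! (from e^(4x)) and g_k = 1^k (from 1/(1 - 1x)). So the Hadamard coefficient (f * g)_k = 4^k 1^k / k! = (4)^k / k!.
For k = 17: 4^17/17! = 17179869184/355687428096000 = 524288/10854718875.

524288/10854718875


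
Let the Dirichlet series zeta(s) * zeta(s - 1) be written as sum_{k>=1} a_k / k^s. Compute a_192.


Convolution gives a_k = sum_{d | k} d * 1 = sum_{d | k} d = sigma(k), the sum of positive divisors of k.
For k = 192, the divisors are 1, 2, 3, 4, 6, 8, 12, 16, 24, 32, 48, 64, 96, 192, so
sigma(192) = 1 + 2 + 3 + 4 + 6 + 8 + 12 + 16 + 24 + 32 + 48 + 64 + 96 + 192 = 508.

508


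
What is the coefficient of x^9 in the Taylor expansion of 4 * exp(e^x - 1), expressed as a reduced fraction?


exp(e^x - 1) = sum_{k>=0} Bell_k x^k / k!, where Bell_k is the k-th Bell number.
So the coefficient of x^9 is 4 * Bell_9 / 9!.
Computing: Bell_9 = 21147 and 9! = 362880, giving
4 * 21147/362880 = 1007/4320.

1007/4320


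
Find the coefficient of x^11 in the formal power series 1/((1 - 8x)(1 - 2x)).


By partial fractions or Cauchy convolution:
The coefficient equals sum_{k=0}^{11} 8^k * 2^(11-k).
= 11453245440

11453245440


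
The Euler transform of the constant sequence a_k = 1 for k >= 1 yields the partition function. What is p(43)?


The Euler transform converts the sequence a_k = 1 into the number of integer partitions.
Using the recurrence or dynamic programming:
p(43) = 63261

63261


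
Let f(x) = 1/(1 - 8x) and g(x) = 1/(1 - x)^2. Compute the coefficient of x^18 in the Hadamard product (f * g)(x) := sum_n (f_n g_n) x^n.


f has coefficients f_k = 8^k. For g = 1/(1 - x)^2 the coefficient is g_k = C(k + 1, 1) = k + 1. The Hadamard coefficient is (f * g)_k = 8^k * (k + 1).
For k = 18: 8^18 * 19 = 18014398509481984 * 19 = 342273571680157696.

342273571680157696


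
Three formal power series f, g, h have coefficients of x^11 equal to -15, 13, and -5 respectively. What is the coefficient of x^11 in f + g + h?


Series addition is componentwise:
-15 + 13 + -5
= -7

-7


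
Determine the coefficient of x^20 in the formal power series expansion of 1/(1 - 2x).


The geometric series identity gives 1/(1 - c x) = sum_{k>=0} c^k x^k, so the coefficient of x^k is c^k.
Here c = 2 and k = 20.
Computing: 2^20 = 1048576

1048576


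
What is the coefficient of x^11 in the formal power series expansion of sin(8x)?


The Maclaurin series is sin(t) = sum_{k>=0} (-1)^k t^(2k+1) / (2k+1)!, so substituting t = 8x, only odd powers of x are nonzero, with coefficient of x^(2k+1) equal to (-1)^k 8^(2k+1) / (2k+1)!.
Write 11 = 2*5 + 1, giving the coefficient (-1)^5 * 8^11 / 11! = -8589934592/39916800 = -33554432/155925.

-33554432/155925


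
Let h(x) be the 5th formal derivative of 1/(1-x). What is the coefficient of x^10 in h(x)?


Differentiating 5 times: d^5/dx^5 [1/(1-x)] = 5!/(1-x)^6.
The expansion 1/(1-x)^6 = sum_{k>=0} C(k+5, 5) x^k, so the coefficient of x^n in 5!/(1-x)^6 is 5! * C(n+5, 5).
For n = 10: 120 * C(15, 5) = 120 * 3003 = 360360

360360


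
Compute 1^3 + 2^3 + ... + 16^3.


This power sum has a closed form given by Faulhaber's formula
sum_{k=1}^{m} k^p = (1 / (p + 1)) * sum_{j=0}^{p} C(p + 1, j) B_j m^(p + 1 - j),
but for small m direct computation is fastest:
1 + 8 + 27 + 64 + 125 + 216 + 343 + 512 + 729 + 1000 + 1331 + 1728 + 2197 + 2744 + 3375 + 4096 = 18496.

18496


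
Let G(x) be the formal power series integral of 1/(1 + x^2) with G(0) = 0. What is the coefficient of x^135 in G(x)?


1/(1 + x^2) = sum_{j>=0} (-1)^j x^(2j). Integrating termwise with G(0) = 0:
G(x) = sum_{j>=0} (-1)^j x^(2j+1) / (2j+1) = arctan(x).
Only odd powers are nonzero. For x^135 write 135 = 2*67 + 1, giving
(-1)^67 / 135 = -1/135 = -1/135.

-1/135


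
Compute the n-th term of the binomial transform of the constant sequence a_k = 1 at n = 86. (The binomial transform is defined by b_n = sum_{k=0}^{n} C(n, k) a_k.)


With a_k = 1 for all k, b_n = sum_{k=0}^{n} C(n, k) = 2^n by the binomial theorem.
For n = 86: 2^86 = 77371252455336267181195264.

77371252455336267181195264


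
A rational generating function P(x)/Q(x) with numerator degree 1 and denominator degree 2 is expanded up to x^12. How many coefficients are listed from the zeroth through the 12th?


Expanding up to x^12 gives the coefficients for x^0, x^1, ..., x^12.
That is 12 + 1 = 13 coefficients in total.

13


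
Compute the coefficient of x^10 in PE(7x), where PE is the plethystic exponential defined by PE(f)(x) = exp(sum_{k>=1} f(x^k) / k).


With f(x) = 7x, the exponent is sum_{k>=1} 7 x^k / k = 7 * (-ln(1 - x)). Exponentiating:
PE(7x) = exp(-7 ln(1 - x)) = 1/(1 - x)^7.
By the negative binomial expansion, [x^n] 1/(1 - x)^7 = C(n + 6, 6).
For n = 10: C(16, 6) = 8008.

8008


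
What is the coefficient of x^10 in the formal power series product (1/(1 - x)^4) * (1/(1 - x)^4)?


Combine the factors: (1/(1 - x)^4) * (1/(1 - x)^4) = 1/(1 - x)^8.
Then use 1/(1 - x)^r = sum_{k>=0} C(k + r - 1, r - 1) x^k with r = 8 and k = 10:
C(17, 7) = 19448.

19448


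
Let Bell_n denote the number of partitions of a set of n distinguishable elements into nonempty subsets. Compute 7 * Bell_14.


Bell_14 can be computed from the Bell triangle or from Dobinski's identity Bell_n = (1/e) * sum_{k>=0} k^n / k!.
Computing Bell_14 = 190899322.
Then 7 * 190899322 = 1336295254.

1336295254


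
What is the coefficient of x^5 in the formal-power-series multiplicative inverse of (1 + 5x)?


The inverse is 1/(1 + 5x). Apply the geometric identity 1/(1 - y) = sum_{k>=0} y^k with y = -5x:
1/(1 + 5x) = sum_{k>=0} (-5)^k x^k.
So the coefficient of x^5 is (-5)^5 = -3125.

-3125


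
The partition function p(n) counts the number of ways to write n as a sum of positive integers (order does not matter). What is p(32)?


Using the generating function prod_{k>=1} 1/(1-x^k), we compute p(32).
By dynamic programming over parts 1 through 32:
p(32) = 8349

8349


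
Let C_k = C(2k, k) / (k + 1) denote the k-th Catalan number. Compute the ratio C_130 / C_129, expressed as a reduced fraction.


Using C_k = (2k)! / (k! (k+1)!), the ratio C_{k+1}/C_k simplifies to
C_{k+1}/C_k = [(2k+2)! / ((k+1)! (k+2)!)] * [k! (k+1)! / (2k)!]
 = (2k+2)(2k+1) / ((k+1)(k+2)) = 2(2k+1) / (k+2).
For k = 129: 2(2*129 + 1) / (129 + 2) = 518/131 = 518/131.

518/131


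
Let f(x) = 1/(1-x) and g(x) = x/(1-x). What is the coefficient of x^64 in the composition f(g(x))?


First simplify the composition: f(g(x)) = 1/(1 - x/(1-x)) = (1-x)/((1-x) - x) = (1-x)/(1-2x).
Now extract the coefficient. Write (1-x)/(1-2x) = 1/(1-2x) - x/(1-2x).
The coefficient of x^n in 1/(1-2x) is 2^n, and in x/(1-2x) is 2^(n-1) (for n >= 1).
So the coefficient of x^64 is 2^64 - 2^63 = 18446744073709551616 - 9223372036854775808 = 9223372036854775808.

9223372036854775808


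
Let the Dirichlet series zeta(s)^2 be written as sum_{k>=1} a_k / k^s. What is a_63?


The Dirichlet convolution of the constant function 1 with itself gives (1 * 1)(k) = sum_{d | k} 1 = d(k), the number of positive divisors of k.
Since zeta(s) = sum_{k>=1} 1/k^s, we have zeta(s)^2 = sum_{k>=1} d(k)/k^s, so a_k = d(k).
For k = 63: the divisors are 1, 3, 7, 9, 21, 63.
Count = 6.

6


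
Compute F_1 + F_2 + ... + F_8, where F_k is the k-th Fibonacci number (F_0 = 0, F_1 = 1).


Use the identity sum_{k=0}^{N} F_k = F_{N+2} - 1 (which follows from F_{k+2} - F_{k+1} = F_k). Then
sum_{k=1}^{8} F_k = (F_{10} - 1) - (F_{2} - 1) = F_{10} - F_{2}.
Computing: F_{10} = 55, F_{2} = 1, so
Sum = 55 - 1 = 54.

54


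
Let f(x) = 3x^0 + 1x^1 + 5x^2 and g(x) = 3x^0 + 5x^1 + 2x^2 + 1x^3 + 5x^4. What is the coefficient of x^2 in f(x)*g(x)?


Cauchy product at x^2:
3*2 + 1*5 + 5*3
= 26

26


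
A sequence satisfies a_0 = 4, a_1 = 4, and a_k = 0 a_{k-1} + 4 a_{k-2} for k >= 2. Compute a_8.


The characteristic equation is t^2 - 0 t - 4 = 0, with roots r_1 = 2 and r_2 = -2 (so c_1 = r_1 + r_2, c_2 = -r_1 r_2 as required).
One can use the closed form a_n = A r_1^n + B r_2^n, but direct iteration is more reliable:
a_0 = 4, a_1 = 4, a_2 = 16, a_3 = 16, a_4 = 64, a_5 = 64, a_6 = 256, a_7 = 256, a_8 = 1024.
So a_8 = 1024.

1024


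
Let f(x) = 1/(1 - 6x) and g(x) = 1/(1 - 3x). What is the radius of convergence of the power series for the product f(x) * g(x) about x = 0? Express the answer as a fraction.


The radius of 1/(1 - 6x) is 1/6 (nearest singularity at x = 1/6), and the radius of 1/(1 - 3x) is 1/3.
The product f(x)*g(x) = 1/((1 - 6x)(1 - 3x)) has singularities at both 1/6 and 1/3, so its radius of convergence is the distance to the nearest one:
min(1/6, 1/3) = 1/6.

1/6


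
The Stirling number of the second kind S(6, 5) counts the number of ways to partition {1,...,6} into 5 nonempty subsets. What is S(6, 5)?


Using the explicit formula S(n,k) = (1/k!) sum_{j=0}^{k} (-1)^(k-j) C(k,j) j^n:
S(6, 5) = 15
Equivalently, S(n,k) is n! times the coefficient of x^n in the EGF (e^x - 1)^k / k!.

15


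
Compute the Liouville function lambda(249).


The Liouville function is lambda(k) = (-1)^Omega(k), where Omega(k) counts the prime factors of k with multiplicity.
Factoring: 249 = 3 * 83, so Omega(249) = 2.
lambda(249) = (-1)^2 = 1.

1


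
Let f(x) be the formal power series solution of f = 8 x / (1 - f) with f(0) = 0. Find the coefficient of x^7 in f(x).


Apply Lagrange inversion: f = 8 x * phi(f) with phi(t) = 1/(1 - t), so
[x^n] f = 8^n * (1/n) [t^(n-1)] phi(t)^n = 8^n * (1/n) [t^(n-1)] (1 - t)^(-n) = 8^n * (1/n) C(2n - 2, n - 1) = 8^n * C_{n-1}.
For n = 7: C_6 = C(12, 6) / 7 = 924/7 = 132.
With the 8^7 = 2097152 factor, the coefficient is 2097152 * 132 = 276824064.

276824064


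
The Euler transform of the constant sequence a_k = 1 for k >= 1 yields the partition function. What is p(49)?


The Euler transform converts the sequence a_k = 1 into the number of integer partitions.
Using the recurrence or dynamic programming:
p(49) = 173525

173525


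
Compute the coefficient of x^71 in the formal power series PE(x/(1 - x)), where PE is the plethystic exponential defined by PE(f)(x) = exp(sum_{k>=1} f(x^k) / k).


For f(x) = x/(1 - x) we have
sum_{k>=1} f(x^k) / k = sum_{k>=1} (1/k) * x^k / (1 - x^k) = sum_{k, m >= 1} x^(k m) / k,
which after exponentiating simplifies to
PE(x/(1 - x)) = prod_{k>=1} 1 / (1 - x^k).
This is the generating function for the partition function p(n), so the coefficient of x^71 is p(71).
Computing p(71) by dynamic programming over parts 1, 2, ..., 71: p(71) = 4697205.

4697205


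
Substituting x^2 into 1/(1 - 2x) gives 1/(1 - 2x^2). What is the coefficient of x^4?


The coefficient of x^(2m) in 1/(1 - 2x^2) is 2^m.
With n = 4 = 2*2, the coefficient is 2^2 = 4.

4


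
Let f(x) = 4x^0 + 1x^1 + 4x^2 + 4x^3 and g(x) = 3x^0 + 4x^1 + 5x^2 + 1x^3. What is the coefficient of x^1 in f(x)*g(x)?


Cauchy product at x^1:
4*4 + 1*3
= 19

19


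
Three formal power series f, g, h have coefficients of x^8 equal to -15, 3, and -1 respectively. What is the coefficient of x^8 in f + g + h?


Series addition is componentwise:
-15 + 3 + -1
= -13

-13


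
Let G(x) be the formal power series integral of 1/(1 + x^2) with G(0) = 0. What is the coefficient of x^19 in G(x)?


1/(1 + x^2) = sum_{j>=0} (-1)^j x^(2j). Integrating termwise with G(0) = 0:
G(x) = sum_{j>=0} (-1)^j x^(2j+1) / (2j+1) = arctan(x).
Only odd powers are nonzero. For x^19 write 19 = 2*9 + 1, giving
(-1)^9 / 19 = -1/19 = -1/19.

-1/19


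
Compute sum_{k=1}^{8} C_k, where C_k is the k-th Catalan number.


C_1 through C_8: 1, 2, 5, 14, 42, 132, 429, 1430
Sum = 1 + 2 + 5 + 14 + 42 + 132 + 429 + 1430
= 2055

2055


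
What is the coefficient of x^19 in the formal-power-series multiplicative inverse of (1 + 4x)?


The inverse is 1/(1 + 4x). Apply the geometric identity 1/(1 - y) = sum_{k>=0} y^k with y = -4x:
1/(1 + 4x) = sum_{k>=0} (-4)^k x^k.
So the coefficient of x^19 is (-4)^19 = -274877906944.

-274877906944


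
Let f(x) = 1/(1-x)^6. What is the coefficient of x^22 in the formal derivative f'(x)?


Differentiate: d/dx [ 1/(1-x)^r ] = r / (1-x)^(r+1).
Here r = 6, so f'(x) = 6 / (1-x)^7.
The expansion of 1/(1-x)^(r+1) has coefficient of x^n equal to C(n+r, r).
So the coefficient of x^22 in f'(x) is
6 * C(28, 6) = 6 * 376740 = 2260440

2260440


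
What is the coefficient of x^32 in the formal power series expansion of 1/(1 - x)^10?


The negative binomial / multiset identity is
1/(1 - x)^r = sum_{k>=0} C(k + r - 1, r - 1) x^k.
Here r = 10 and k = 32, so the coefficient is
C(32 + 9, 9) = C(41, 9)
= 350343565

350343565


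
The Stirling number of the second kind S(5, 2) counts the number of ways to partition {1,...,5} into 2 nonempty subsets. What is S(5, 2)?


Using the explicit formula S(n,k) = (1/k!) sum_{j=0}^{k} (-1)^(k-j) C(k,j) j^n:
S(5, 2) = 15
Equivalently, S(n,k) is n! times the coefficient of x^n in the EGF (e^x - 1)^k / k!.

15


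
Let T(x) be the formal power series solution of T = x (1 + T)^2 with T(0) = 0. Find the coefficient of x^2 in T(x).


Apply the Lagrange inversion formula: if T = x * phi(T) with phi(t) = (1 + t)^2, then [x^n] T = (1/n) [t^(n-1)] phi(t)^n = (1/n) [t^(n-1)] (1 + t)^(2n) = (1/n) C(2n, n-1).
Using the identity C(2n, n-1) = C(2n, n) * n / (n+1), the unscaled factor equals C(2n, n) / (n+1) = C_n, the n-th Catalan number.
For n = 2: C_2 = C(4, 2) / 3 = 6/3 = 2 = 2.

2


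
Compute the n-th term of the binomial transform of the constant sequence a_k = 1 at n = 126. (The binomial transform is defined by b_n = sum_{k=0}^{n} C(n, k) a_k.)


With a_k = 1 for all k, b_n = sum_{k=0}^{n} C(n, k) = 2^n by the binomial theorem.
For n = 126: 2^126 = 85070591730234615865843651857942052864.

85070591730234615865843651857942052864


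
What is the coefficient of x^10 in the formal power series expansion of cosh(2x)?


The Maclaurin series is cosh(t) = sum_{m>=0} t^(2m) / (2m)!, so substituting t = 2x, only even powers of x are nonzero, with coefficient of x^(2m) equal to 2^(2m) / (2m)!.
For x^10 the coefficient is 2^10/10! = 1024/3628800 = 4/14175.

4/14175


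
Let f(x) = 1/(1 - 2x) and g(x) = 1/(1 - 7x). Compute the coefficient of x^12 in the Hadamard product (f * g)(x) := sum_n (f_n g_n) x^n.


f has coefficients f_k = 2^k and g has coefficients g_k = 7^k, so the Hadamard product has coefficient (f*g)_k = 2^k * 7^k = 14^k.
For k = 12: 14^12 = 56693912375296.

56693912375296


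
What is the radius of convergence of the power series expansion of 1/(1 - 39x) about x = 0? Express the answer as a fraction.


Expanding 1/(1 - 39x) = sum_{k>=0} 39^k x^k, the series converges when |39x| < 1, i.e., |x| < 1/39.
So the radius of convergence is 1/39 = 1/39.

1/39


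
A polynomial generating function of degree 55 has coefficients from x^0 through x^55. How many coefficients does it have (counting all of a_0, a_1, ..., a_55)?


A polynomial of degree 55 takes the form a_0 + a_1 x + ... + a_55 x^55.
The number of coefficients is 55 + 1 = 56.

56


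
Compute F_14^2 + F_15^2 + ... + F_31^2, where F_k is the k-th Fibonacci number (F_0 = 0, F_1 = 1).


There is a standard identity sum_{k=0}^{N} F_k^2 = F_N * F_{N+1} (proved inductively from the telescoping relation F_k^2 = F_k F_{k+1} - F_{k-1} F_k). Then
sum_{k=14}^{31} F_k^2 = F_31 F_32 - F_13 F_14.
Computing: F_31 = 1346269, F_32 = 2178309, F_13 = 233, F_14 = 377.
Sum = 1346269 * 2178309 - 233 * 377 = 2932589791280.

2932589791280


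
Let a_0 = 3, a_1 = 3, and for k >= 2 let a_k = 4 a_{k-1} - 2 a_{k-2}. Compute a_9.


Iterating the recurrence forward:
a_0 = 3
a_1 = 3
a_2 = 4*3 - 2*3 = 6
a_3 = 4*6 - 2*3 = 18
a_4 = 4*18 - 2*6 = 60
a_5 = 4*60 - 2*18 = 204
a_6 = 4*204 - 2*60 = 696
a_7 = 4*696 - 2*204 = 2376
a_8 = 4*2376 - 2*696 = 8112
a_9 = 4*8112 - 2*2376 = 27696
So a_9 = 27696.

27696


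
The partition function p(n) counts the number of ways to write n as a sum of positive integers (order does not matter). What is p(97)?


Using the generating function prod_{k>=1} 1/(1-x^k), we compute p(97).
By dynamic programming over parts 1 through 97:
p(97) = 133230930

133230930


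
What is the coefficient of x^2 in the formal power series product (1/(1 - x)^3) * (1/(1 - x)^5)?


Combine the factors: (1/(1 - x)^3) * (1/(1 - x)^5) = 1/(1 - x)^8.
Then use 1/(1 - x)^r = sum_{k>=0} C(k + r - 1, r - 1) x^k with r = 8 and k = 2:
C(9, 7) = 36.

36


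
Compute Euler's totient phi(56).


phi(n) counts integers in [1, n] coprime to n. Using the multiplicative formula phi(n) = n * prod_{p | n} (1 - 1/p):
56 = 2^3 * 7, so
phi(56) = 56 * (1 - 1/2) * (1 - 1/7) = 24.

24


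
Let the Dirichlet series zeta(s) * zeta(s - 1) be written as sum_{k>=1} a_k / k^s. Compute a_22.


Convolution gives a_k = sum_{d | k} d * 1 = sum_{d | k} d = sigma(k), the sum of positive divisors of k.
For k = 22, the divisors are 1, 2, 11, 22, so
sigma(22) = 1 + 2 + 11 + 22 = 36.

36


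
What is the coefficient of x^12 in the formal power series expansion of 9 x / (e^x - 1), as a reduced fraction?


The exponential generating function for Bernoulli numbers is
x / (e^x - 1) = sum_{k>=0} B_k x^k / k!.
So the coefficient of x^12 in 9 x / (e^x - 1) is 9 B_12 / 12!.
Computing: B_12 = -691/2730, 12! = 479001600, giving
9 * -691/2730 / 479001600 = -691/145297152000.

-691/145297152000


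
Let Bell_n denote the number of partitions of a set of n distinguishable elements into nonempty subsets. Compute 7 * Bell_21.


Bell_21 can be computed from the Bell triangle or from Dobinski's identity Bell_n = (1/e) * sum_{k>=0} k^n / k!.
Computing Bell_21 = 474869816156751.
Then 7 * 474869816156751 = 3324088713097257.

3324088713097257


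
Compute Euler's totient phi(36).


phi(n) counts integers in [1, n] coprime to n. Using the multiplicative formula phi(n) = n * prod_{p | n} (1 - 1/p):
36 = 2^2 * 3^2, so
phi(36) = 36 * (1 - 1/2) * (1 - 1/3) = 12.

12


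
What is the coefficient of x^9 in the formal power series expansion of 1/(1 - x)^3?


The expansion 1/(1 - x)^r = sum_{k>=0} C(k + r - 1, r - 1) x^k follows from the multiset / negative-binomial theorem (or from repeated differentiation of the geometric series).
For r = 3 and k = 9:
C(11, 2) = 39916800 / (2 * 362880) = 55.

55


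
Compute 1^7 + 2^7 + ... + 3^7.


This power sum has a closed form given by Faulhaber's formula
sum_{k=1}^{m} k^p = (1 / (p + 1)) * sum_{j=0}^{p} C(p + 1, j) B_j m^(p + 1 - j),
but for small m direct computation is fastest:
1 + 128 + 2187 = 2316.

2316


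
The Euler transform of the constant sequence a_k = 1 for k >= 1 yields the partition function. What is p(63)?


The Euler transform converts the sequence a_k = 1 into the number of integer partitions.
Using the recurrence or dynamic programming:
p(63) = 1505499

1505499


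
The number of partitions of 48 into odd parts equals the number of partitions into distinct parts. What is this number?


Computing partitions of 48 into odd parts (1, 3, 5, ...):
Using the generating function prod_{k>=0} 1/(1-x^(2k+1)),
the count is 2910

2910


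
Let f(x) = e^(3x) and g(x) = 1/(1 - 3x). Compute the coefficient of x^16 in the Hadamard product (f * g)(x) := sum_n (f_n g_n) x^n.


Expanding: f_k = 3^k/k! (from e^(3x)) and g_k = 3^k (from 1/(1 - 3x)). So the Hadamard coefficient (f * g)_k = 3^k 3^k / k! = (9)^k / k!.
For k = 16: 9^16/16! = 1853020188851841/20922789888000 = 2541865828329/28700672000.

2541865828329/28700672000


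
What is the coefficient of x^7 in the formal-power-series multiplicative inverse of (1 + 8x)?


The inverse is 1/(1 + 8x). Apply the geometric identity 1/(1 - y) = sum_{k>=0} y^k with y = -8x:
1/(1 + 8x) = sum_{k>=0} (-8)^k x^k.
So the coefficient of x^7 is (-8)^7 = -2097152.

-2097152
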